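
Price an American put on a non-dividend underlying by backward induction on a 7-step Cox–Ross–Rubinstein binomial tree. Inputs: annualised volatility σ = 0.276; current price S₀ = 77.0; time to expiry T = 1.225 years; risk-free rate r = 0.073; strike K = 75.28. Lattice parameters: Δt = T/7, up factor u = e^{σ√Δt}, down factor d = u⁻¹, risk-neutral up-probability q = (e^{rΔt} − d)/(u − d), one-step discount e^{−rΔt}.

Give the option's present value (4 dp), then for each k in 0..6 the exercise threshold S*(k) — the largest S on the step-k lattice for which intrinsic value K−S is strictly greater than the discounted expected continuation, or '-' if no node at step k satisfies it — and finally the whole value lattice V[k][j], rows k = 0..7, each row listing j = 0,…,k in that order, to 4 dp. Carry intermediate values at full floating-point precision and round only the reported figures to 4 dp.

price = 6.1891
boundary = - - - 54.4579 61.1229 54.4579 61.1229
tree:
6.1891
9.6037 3.2720
14.4156 5.5144 1.3370
20.8221 9.0111 2.5070 0.3183
26.7603 14.1571 4.6072 0.6812 0.0000
32.0511 20.8221 8.2375 1.4577 0.0000 0.0000
36.7649 26.7603 14.1571 3.1196 0.0000 0.0000 0.0000
40.9647 32.0511 20.8221 6.6763 0.0000 0.0000 0.0000 0.0000

Δt=0.17500, u=1.12239, d=0.89096, q=0.52672, disc=e^(-rΔt)=0.98731
k=7 terminal: V=max(K-S,0) → 40.9647 32.0511 20.8221 6.6763 0.0000 0.0000 0.0000 0.0000
k=6: j=0 S=38.5151 intr=36.7649 cont=35.8093 V=36.7649[EX]; j=1 S=48.5197 intr=26.7603 cont=25.8048 V=26.7603[EX]; j=2 S=61.1229 intr=14.1571 cont=13.2015 V=14.1571[EX]; j=3 S=77.0000 intr=0.0000 cont=3.1196 V=3.1196[hold]; j=4 S=97.0012 intr=0.0000 cont=0.0000 V=0.0000[hold]; j=5 S=122.1979 intr=0.0000 cont=0.0000 V=0.0000[hold]; j=6 S=153.9395 intr=0.0000 cont=0.0000 V=0.0000[hold]  S*(6)=61.1229
k=5: j=0 S=43.2289 intr=32.0511 cont=31.0955 V=32.0511[EX]; j=1 S=54.4579 intr=20.8221 cont=19.8665 V=20.8221[EX]; j=2 S=68.6037 intr=6.6763 cont=8.2375 V=8.2375[hold]; j=3 S=86.4239 intr=0.0000 cont=1.4577 V=1.4577[hold]; j=4 S=108.8731 intr=0.0000 cont=0.0000 V=0.0000[hold]; j=5 S=137.1535 intr=0.0000 cont=0.0000 V=0.0000[hold]  S*(5)=54.4579
k=4: j=0 S=48.5197 intr=26.7603 cont=25.8048 V=26.7603[EX]; j=1 S=61.1229 intr=14.1571 cont=14.0134 V=14.1571[EX]; j=2 S=77.0000 intr=0.0000 cont=4.6072 V=4.6072[hold]; j=3 S=97.0012 intr=0.0000 cont=0.6812 V=0.6812[hold]; j=4 S=122.1979 intr=0.0000 cont=0.0000 V=0.0000[hold]  S*(4)=61.1229
k=3: j=0 S=54.4579 intr=20.8221 cont=19.8665 V=20.8221[EX]; j=1 S=68.6037 intr=6.6763 cont=9.0111 V=9.0111[hold]; j=2 S=86.4239 intr=0.0000 cont=2.5070 V=2.5070[hold]; j=3 S=108.8731 intr=0.0000 cont=0.3183 V=0.3183[hold]  S*(3)=54.4579
k=2: j=0 S=61.1229 intr=14.1571 cont=14.4156 V=14.4156[hold]; j=1 S=77.0000 intr=0.0000 cont=5.5144 V=5.5144[hold]; j=2 S=97.0012 intr=0.0000 cont=1.3370 V=1.3370[hold]  S*(2)=-
k=1: j=0 S=68.6037 intr=6.6763 cont=9.6037 V=9.6037[hold]; j=1 S=86.4239 intr=0.0000 cont=3.2720 V=3.2720[hold]  S*(1)=-
k=0: j=0 S=77.0000 intr=0.0000 cont=6.1891 V=6.1891[hold]  S*(0)=-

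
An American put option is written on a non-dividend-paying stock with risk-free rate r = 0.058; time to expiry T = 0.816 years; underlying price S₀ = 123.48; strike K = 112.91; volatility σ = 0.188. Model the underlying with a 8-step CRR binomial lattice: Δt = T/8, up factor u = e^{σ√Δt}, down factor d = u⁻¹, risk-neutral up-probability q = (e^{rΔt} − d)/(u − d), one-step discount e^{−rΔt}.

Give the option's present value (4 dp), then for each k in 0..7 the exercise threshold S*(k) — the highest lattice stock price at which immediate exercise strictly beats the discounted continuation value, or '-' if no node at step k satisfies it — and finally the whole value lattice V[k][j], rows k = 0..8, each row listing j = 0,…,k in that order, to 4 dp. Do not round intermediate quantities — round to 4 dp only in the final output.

Δt=0.10200, u=1.06188, d=0.94172, q=0.53438, disc=e^(-rΔt)=0.99410
k=8 terminal: V=max(K-S,0) → 36.5285 26.7828 15.7937 3.4023 0.0000 0.0000 0.0000 0.0000 0.0000
k=7: j=0 S=81.1081 intr=31.8019 cont=31.1359 V=31.8019[EX]; j=1 S=91.4568 intr=21.4532 cont=20.7871 V=21.4532[EX]; j=2 S=103.1261 intr=9.7839 cont=9.1179 V=9.7839[EX]; j=3 S=116.2842 intr=0.0000 cont=1.5749 V=1.5749[hold]; j=4 S=131.1211 intr=0.0000 cont=0.0000 V=0.0000[hold]; j=5 S=147.8512 intr=0.0000 cont=0.0000 V=0.0000[hold]; j=6 S=166.7159 intr=0.0000 cont=0.0000 V=0.0000[hold]; j=7 S=187.9876 intr=0.0000 cont=0.0000 V=0.0000[hold]  S*(7)=103.1261
k=6: j=0 S=86.1272 intr=26.7828 cont=26.1168 V=26.7828[EX]; j=1 S=97.1163 intr=15.7937 cont=15.1277 V=15.7937[EX]; j=2 S=109.5077 intr=3.4023 cont=5.3654 V=5.3654[hold]; j=3 S=123.4800 intr=0.0000 cont=0.7290 V=0.7290[hold]; j=4 S=139.2351 intr=0.0000 cont=0.0000 V=0.0000[hold]; j=5 S=157.0005 intr=0.0000 cont=0.0000 V=0.0000[hold]; j=6 S=177.0325 intr=0.0000 cont=0.0000 V=0.0000[hold]  S*(6)=97.1163
k=5: j=0 S=91.4568 intr=21.4532 cont=20.7871 V=21.4532[EX]; j=1 S=103.1261 intr=9.7839 cont=10.1608 V=10.1608[hold]; j=2 S=116.2842 intr=0.0000 cont=2.8708 V=2.8708[hold]; j=3 S=131.1211 intr=0.0000 cont=0.3374 V=0.3374[hold]; j=4 S=147.8512 intr=0.0000 cont=0.0000 V=0.0000[hold]; j=5 S=166.7159 intr=0.0000 cont=0.0000 V=0.0000[hold]  S*(5)=91.4568
k=4: j=0 S=97.1163 intr=15.7937 cont=15.3278 V=15.7937[EX]; j=1 S=109.5077 intr=3.4023 cont=6.2282 V=6.2282[hold]; j=2 S=123.4800 intr=0.0000 cont=1.5081 V=1.5081[hold]; j=3 S=139.2351 intr=0.0000 cont=0.1562 V=0.1562[hold]; j=4 S=157.0005 intr=0.0000 cont=0.0000 V=0.0000[hold]  S*(4)=97.1163
k=3: j=0 S=103.1261 intr=9.7839 cont=10.6191 V=10.6191[hold]; j=1 S=116.2842 intr=0.0000 cont=3.6840 V=3.6840[hold]; j=2 S=131.1211 intr=0.0000 cont=0.7810 V=0.7810[hold]; j=3 S=147.8512 intr=0.0000 cont=0.0723 V=0.0723[hold]  S*(3)=-
k=2: j=0 S=109.5077 intr=3.4023 cont=6.8724 V=6.8724[hold]; j=1 S=123.4800 intr=0.0000 cont=2.1201 V=2.1201[hold]; j=2 S=139.2351 intr=0.0000 cont=0.3999 V=0.3999[hold]  S*(2)=-
k=1: j=0 S=116.2842 intr=0.0000 cont=4.3074 V=4.3074[hold]; j=1 S=131.1211 intr=0.0000 cont=1.1938 V=1.1938[hold]  S*(1)=-
k=0: j=0 S=123.4800 intr=0.0000 cont=2.6280 V=2.6280[hold]  S*(0)=-

price = 2.6280
boundary = - - - - 97.1163 91.4568 97.1163 103.1261
tree:
2.6280
4.3074 1.1938
6.8724 2.1201 0.3999
10.6191 3.6840 0.7810 0.0723
15.7937 6.2282 1.5081 0.1562 0.0000
21.4532 10.1608 2.8708 0.3374 0.0000 0.0000
26.7828 15.7937 5.3654 0.7290 0.0000 0.0000 0.0000
31.8019 21.4532 9.7839 1.5749 0.0000 0.0000 0.0000 0.0000
36.5285 26.7828 15.7937 3.4023 0.0000 0.0000 0.0000 0.0000 0.0000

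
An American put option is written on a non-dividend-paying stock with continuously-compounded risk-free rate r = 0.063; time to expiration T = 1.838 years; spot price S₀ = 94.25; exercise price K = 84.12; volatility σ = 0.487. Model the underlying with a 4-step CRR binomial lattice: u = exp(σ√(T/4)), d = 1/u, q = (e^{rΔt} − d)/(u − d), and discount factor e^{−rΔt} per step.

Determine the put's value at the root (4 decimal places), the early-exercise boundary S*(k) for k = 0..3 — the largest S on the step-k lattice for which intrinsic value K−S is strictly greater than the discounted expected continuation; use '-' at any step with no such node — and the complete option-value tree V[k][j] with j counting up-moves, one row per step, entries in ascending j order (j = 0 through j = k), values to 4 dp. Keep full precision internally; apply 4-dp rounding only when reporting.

price = 14.2191
boundary = - - 48.7016 35.0085
tree:
14.2191
22.8578 5.0594
35.4184 9.6786 0.0000
49.1115 18.5149 0.0000 0.0000
58.9546 35.4184 0.0000 0.0000 0.0000

params: Δt=0.45950 u=1.39113 d=0.71884 q=0.46190 e^(-rΔt)=0.97147
t_4 payoffs: 58.9546 35.4184 0.0000 0.0000 0.0000
t_3: node(3,0) S=35.0085 payoff=49.1115 vs cont=46.7113 → 49.1115 [stop]  node(3,1) S=67.7504 payoff=16.3696 vs cont=18.5149 → 18.5149 [wait]  node(3,2) S=131.1145 payoff=0.0000 vs cont=0.0000 → 0.0000 [wait]  node(3,3) S=253.7401 payoff=0.0000 vs cont=0.0000 → 0.0000 [wait]  ⇒ S*(3)=35.0085
t_2: node(2,0) S=48.7016 payoff=35.4184 vs cont=33.9808 → 35.4184 [stop]  node(2,1) S=94.2500 payoff=0.0000 vs cont=9.6786 → 9.6786 [wait]  node(2,2) S=182.3979 payoff=0.0000 vs cont=0.0000 → 0.0000 [wait]  ⇒ S*(2)=48.7016
t_1: node(1,0) S=67.7504 payoff=16.3696 vs cont=22.8578 → 22.8578 [wait]  node(1,1) S=131.1145 payoff=0.0000 vs cont=5.0594 → 5.0594 [wait]  ⇒ S*(1)=-
t_0: node(0,0) S=94.2500 payoff=0.0000 vs cont=14.2191 → 14.2191 [wait]  ⇒ S*(0)=-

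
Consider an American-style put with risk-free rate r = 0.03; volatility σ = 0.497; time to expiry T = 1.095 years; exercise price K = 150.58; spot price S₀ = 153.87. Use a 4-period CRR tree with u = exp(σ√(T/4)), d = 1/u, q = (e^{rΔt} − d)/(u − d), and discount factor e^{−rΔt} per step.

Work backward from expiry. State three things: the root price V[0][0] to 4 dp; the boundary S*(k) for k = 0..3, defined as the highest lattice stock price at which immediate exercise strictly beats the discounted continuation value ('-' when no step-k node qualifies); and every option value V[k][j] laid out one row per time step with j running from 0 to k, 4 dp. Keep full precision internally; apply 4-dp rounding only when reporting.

params: Δt=0.27375 u=1.29698 d=0.77102 q=0.45103 e^(-rΔt)=0.99182
t_4 payoffs: 96.2018 59.1077 0.0000 0.0000 0.0000
t_3: node(3,0) S=70.5273 payoff=80.0527 vs cont=78.8211 → 80.0527 [stop]  node(3,1) S=118.6374 payoff=31.9426 vs cont=32.1828 → 32.1828 [wait]  node(3,2) S=199.5658 payoff=0.0000 vs cont=0.0000 → 0.0000 [wait]  node(3,3) S=335.6994 payoff=0.0000 vs cont=0.0000 → 0.0000 [wait]  ⇒ S*(3)=70.5273
t_2: node(2,0) S=91.4723 payoff=59.1077 vs cont=57.9836 → 59.1077 [stop]  node(2,1) S=153.8700 payoff=0.0000 vs cont=17.5227 → 17.5227 [wait]  node(2,2) S=258.8322 payoff=0.0000 vs cont=0.0000 → 0.0000 [wait]  ⇒ S*(2)=91.4723
t_1: node(1,0) S=118.6374 payoff=31.9426 vs cont=40.0215 → 40.0215 [wait]  node(1,1) S=199.5658 payoff=0.0000 vs cont=9.5407 → 9.5407 [wait]  ⇒ S*(1)=-
t_0: node(0,0) S=153.8700 payoff=0.0000 vs cont=26.0587 → 26.0587 [wait]  ⇒ S*(0)=-

price = 26.0587
boundary = - - 91.4723 70.5273
tree:
26.0587
40.0215 9.5407
59.1077 17.5227 0.0000
80.0527 32.1828 0.0000 0.0000
96.2018 59.1077 0.0000 0.0000 0.0000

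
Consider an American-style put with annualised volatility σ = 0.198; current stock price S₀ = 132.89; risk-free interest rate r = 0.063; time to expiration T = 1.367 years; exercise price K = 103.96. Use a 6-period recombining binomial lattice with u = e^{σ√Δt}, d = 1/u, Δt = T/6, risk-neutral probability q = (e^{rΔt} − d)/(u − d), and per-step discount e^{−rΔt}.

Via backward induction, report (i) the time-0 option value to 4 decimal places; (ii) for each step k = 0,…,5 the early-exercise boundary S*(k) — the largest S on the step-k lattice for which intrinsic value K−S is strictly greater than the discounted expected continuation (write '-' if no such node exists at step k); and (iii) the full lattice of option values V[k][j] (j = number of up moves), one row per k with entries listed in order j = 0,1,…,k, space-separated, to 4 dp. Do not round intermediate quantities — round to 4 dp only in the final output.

price = 0.9558
boundary = - - - - 91.0570 82.8454
tree:
0.9558
1.9024 0.2149
3.7127 0.4874 0.0000
7.0550 1.1056 0.0000 0.0000
12.9030 2.5079 0.0000 0.0000 0.0000
21.1146 5.6885 0.0000 0.0000 0.0000 0.0000
28.5857 12.9030 0.0000 0.0000 0.0000 0.0000 0.0000

params: Δt=0.22783 u=1.09912 d=0.90982 q=0.55276 e^(-rΔt)=0.98575
t_6 payoffs: 28.5857 12.9030 0.0000 0.0000 0.0000 0.0000 0.0000
t_5: node(5,0) S=82.8454 payoff=21.1146 vs cont=19.6331 → 21.1146 [stop]  node(5,1) S=100.0824 payoff=3.8776 vs cont=5.6885 → 5.6885 [wait]  node(5,2) S=120.9059 payoff=0.0000 vs cont=0.0000 → 0.0000 [wait]  node(5,3) S=146.0620 payoff=0.0000 vs cont=0.0000 → 0.0000 [wait]  node(5,4) S=176.4520 payoff=0.0000 vs cont=0.0000 → 0.0000 [wait]  node(5,5) S=213.1652 payoff=0.0000 vs cont=0.0000 → 0.0000 [wait]  ⇒ S*(5)=82.8454
t_4: node(4,0) S=91.0570 payoff=12.9030 vs cont=12.4083 → 12.9030 [stop]  node(4,1) S=110.0025 payoff=0.0000 vs cont=2.5079 → 2.5079 [wait]  node(4,2) S=132.8900 payoff=0.0000 vs cont=0.0000 → 0.0000 [wait]  node(4,3) S=160.5395 payoff=0.0000 vs cont=0.0000 → 0.0000 [wait]  node(4,4) S=193.9418 payoff=0.0000 vs cont=0.0000 → 0.0000 [wait]  ⇒ S*(4)=91.0570
t_3: node(3,0) S=100.0824 payoff=3.8776 vs cont=7.0550 → 7.0550 [wait]  node(3,1) S=120.9059 payoff=0.0000 vs cont=1.1056 → 1.1056 [wait]  node(3,2) S=146.0620 payoff=0.0000 vs cont=0.0000 → 0.0000 [wait]  node(3,3) S=176.4520 payoff=0.0000 vs cont=0.0000 → 0.0000 [wait]  ⇒ S*(3)=-
t_2: node(2,0) S=110.0025 payoff=0.0000 vs cont=3.7127 → 3.7127 [wait]  node(2,1) S=132.8900 payoff=0.0000 vs cont=0.4874 → 0.4874 [wait]  node(2,2) S=160.5395 payoff=0.0000 vs cont=0.0000 → 0.0000 [wait]  ⇒ S*(2)=-
t_1: node(1,0) S=120.9059 payoff=0.0000 vs cont=1.9024 → 1.9024 [wait]  node(1,1) S=146.0620 payoff=0.0000 vs cont=0.2149 → 0.2149 [wait]  ⇒ S*(1)=-
t_0: node(0,0) S=132.8900 payoff=0.0000 vs cont=0.9558 → 0.9558 [wait]  ⇒ S*(0)=-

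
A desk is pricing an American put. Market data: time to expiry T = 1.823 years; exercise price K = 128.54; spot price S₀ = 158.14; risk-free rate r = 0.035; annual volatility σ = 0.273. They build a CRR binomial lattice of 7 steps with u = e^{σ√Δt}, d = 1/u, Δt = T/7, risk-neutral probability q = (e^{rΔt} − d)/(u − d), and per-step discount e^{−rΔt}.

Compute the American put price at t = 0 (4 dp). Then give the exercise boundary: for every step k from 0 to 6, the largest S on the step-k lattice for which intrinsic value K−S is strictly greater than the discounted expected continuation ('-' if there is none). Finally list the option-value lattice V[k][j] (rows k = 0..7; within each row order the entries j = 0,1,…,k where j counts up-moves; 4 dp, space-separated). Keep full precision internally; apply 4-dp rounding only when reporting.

price = 7.1440
boundary = - - - - 90.5778 78.7983 90.5778
tree:
7.1440
11.3927 2.9922
17.6672 5.2769 0.7440
26.4639 9.1241 1.4956 0.0000
37.9622 15.3591 3.0065 0.0000 0.0000
49.7417 24.8798 6.0436 0.0000 0.0000 0.0000
59.9893 37.9622 12.1489 0.0000 0.0000 0.0000 0.0000
68.9042 49.7417 24.4218 0.0000 0.0000 0.0000 0.0000 0.0000

Δt=0.26043, u=1.14949, d=0.86995, q=0.49798, disc=e^(-rΔt)=0.99093
k=7 terminal: V=max(K-S,0) → 68.9042 49.7417 24.4218 0.0000 0.0000 0.0000 0.0000 0.0000
k=6: j=0 S=68.5507 intr=59.9893 cont=58.8230 V=59.9893[EX]; j=1 S=90.5778 intr=37.9622 cont=36.7959 V=37.9622[EX]; j=2 S=119.6828 intr=8.8572 cont=12.1489 V=12.1489[hold]; j=3 S=158.1400 intr=0.0000 cont=0.0000 V=0.0000[hold]; j=4 S=208.9545 intr=0.0000 cont=0.0000 V=0.0000[hold]; j=5 S=276.0970 intr=0.0000 cont=0.0000 V=0.0000[hold]; j=6 S=364.8142 intr=0.0000 cont=0.0000 V=0.0000[hold]  S*(6)=90.5778
k=5: j=0 S=78.7983 intr=49.7417 cont=48.5754 V=49.7417[EX]; j=1 S=104.1182 intr=24.4218 cont=24.8798 V=24.8798[hold]; j=2 S=137.5741 intr=0.0000 cont=6.0436 V=6.0436[hold]; j=3 S=181.7803 intr=0.0000 cont=0.0000 V=0.0000[hold]; j=4 S=240.1910 intr=0.0000 cont=0.0000 V=0.0000[hold]; j=5 S=317.3706 intr=0.0000 cont=0.0000 V=0.0000[hold]  S*(5)=78.7983
k=4: j=0 S=90.5778 intr=37.9622 cont=37.0219 V=37.9622[EX]; j=1 S=119.6828 intr=8.8572 cont=15.3591 V=15.3591[hold]; j=2 S=158.1400 intr=0.0000 cont=3.0065 V=3.0065[hold]; j=3 S=208.9545 intr=0.0000 cont=0.0000 V=0.0000[hold]; j=4 S=276.0970 intr=0.0000 cont=0.0000 V=0.0000[hold]  S*(4)=90.5778
k=3: j=0 S=104.1182 intr=24.4218 cont=26.4639 V=26.4639[hold]; j=1 S=137.5741 intr=0.0000 cont=9.1241 V=9.1241[hold]; j=2 S=181.7803 intr=0.0000 cont=1.4956 V=1.4956[hold]; j=3 S=240.1910 intr=0.0000 cont=0.0000 V=0.0000[hold]  S*(3)=-
k=2: j=0 S=119.6828 intr=8.8572 cont=17.6672 V=17.6672[hold]; j=1 S=158.1400 intr=0.0000 cont=5.2769 V=5.2769[hold]; j=2 S=208.9545 intr=0.0000 cont=0.7440 V=0.7440[hold]  S*(2)=-
k=1: j=0 S=137.5741 intr=0.0000 cont=11.3927 V=11.3927[hold]; j=1 S=181.7803 intr=0.0000 cont=2.9922 V=2.9922[hold]  S*(1)=-
k=0: j=0 S=158.1400 intr=0.0000 cont=7.1440 V=7.1440[hold]  S*(0)=-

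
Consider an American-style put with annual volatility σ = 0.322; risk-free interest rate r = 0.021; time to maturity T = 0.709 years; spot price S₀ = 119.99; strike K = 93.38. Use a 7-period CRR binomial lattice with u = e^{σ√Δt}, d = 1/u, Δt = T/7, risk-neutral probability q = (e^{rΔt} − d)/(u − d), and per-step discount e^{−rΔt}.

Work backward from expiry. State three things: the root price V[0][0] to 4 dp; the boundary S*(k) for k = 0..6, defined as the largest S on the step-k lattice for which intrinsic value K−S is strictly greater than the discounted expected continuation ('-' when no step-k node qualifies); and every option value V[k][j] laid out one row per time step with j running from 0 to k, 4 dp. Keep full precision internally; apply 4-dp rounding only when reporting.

Δt=0.10129  u=1.10791  d=0.90260  q=0.48477  discount=0.99788
step 7 (expiry): payoffs max(K−S,0) = 34.8193 21.4985 5.1475 0.0000 0.0000 0.0000 0.0000 0.0000
step 6: (k=6,j=0): S=64.8801, (K−S)⁺=28.4999, hold=28.3015 ⇒ V=28.4999 exercise | (k=6,j=1): S=79.6385, (K−S)⁺=13.7415, hold=13.5431 ⇒ V=13.7415 exercise | (k=6,j=2): S=97.7539, (K−S)⁺=0.0000, hold=2.6465 ⇒ V=2.6465 continue | (k=6,j=3): S=119.9900, (K−S)⁺=0.0000, hold=0.0000 ⇒ V=0.0000 continue | (k=6,j=4): S=147.2842, (K−S)⁺=0.0000, hold=0.0000 ⇒ V=0.0000 continue | (k=6,j=5): S=180.7870, (K−S)⁺=0.0000, hold=0.0000 ⇒ V=0.0000 continue | (k=6,j=6): S=221.9108, (K−S)⁺=0.0000, hold=0.0000 ⇒ V=0.0000 continue  boundary S*=79.6385
step 5: (k=5,j=0): S=71.8815, (K−S)⁺=21.4985, hold=21.3001 ⇒ V=21.4985 exercise | (k=5,j=1): S=88.2325, (K−S)⁺=5.1475, hold=8.3452 ⇒ V=8.3452 continue | (k=5,j=2): S=108.3028, (K−S)⁺=0.0000, hold=1.3607 ⇒ V=1.3607 continue | (k=5,j=3): S=132.9385, (K−S)⁺=0.0000, hold=0.0000 ⇒ V=0.0000 continue | (k=5,j=4): S=163.1780, (K−S)⁺=0.0000, hold=0.0000 ⇒ V=0.0000 continue | (k=5,j=5): S=200.2963, (K−S)⁺=0.0000, hold=0.0000 ⇒ V=0.0000 continue  boundary S*=71.8815
step 4: (k=4,j=0): S=79.6385, (K−S)⁺=13.7415, hold=15.0900 ⇒ V=15.0900 continue | (k=4,j=1): S=97.7539, (K−S)⁺=0.0000, hold=4.9487 ⇒ V=4.9487 continue | (k=4,j=2): S=119.9900, (K−S)⁺=0.0000, hold=0.6996 ⇒ V=0.6996 continue | (k=4,j=3): S=147.2842, (K−S)⁺=0.0000, hold=0.0000 ⇒ V=0.0000 continue | (k=4,j=4): S=180.7870, (K−S)⁺=0.0000, hold=0.0000 ⇒ V=0.0000 continue  boundary S*=-
step 3: (k=3,j=0): S=88.2325, (K−S)⁺=5.1475, hold=10.1522 ⇒ V=10.1522 continue | (k=3,j=1): S=108.3028, (K−S)⁺=0.0000, hold=2.8827 ⇒ V=2.8827 continue | (k=3,j=2): S=132.9385, (K−S)⁺=0.0000, hold=0.3597 ⇒ V=0.3597 continue | (k=3,j=3): S=163.1780, (K−S)⁺=0.0000, hold=0.0000 ⇒ V=0.0000 continue  boundary S*=-
step 2: (k=2,j=0): S=97.7539, (K−S)⁺=0.0000, hold=6.6140 ⇒ V=6.6140 continue | (k=2,j=1): S=119.9900, (K−S)⁺=0.0000, hold=1.6561 ⇒ V=1.6561 continue | (k=2,j=2): S=147.2842, (K−S)⁺=0.0000, hold=0.1849 ⇒ V=0.1849 continue  boundary S*=-
step 1: (k=1,j=0): S=108.3028, (K−S)⁺=0.0000, hold=4.2016 ⇒ V=4.2016 continue | (k=1,j=1): S=132.9385, (K−S)⁺=0.0000, hold=0.9409 ⇒ V=0.9409 continue  boundary S*=-
step 0: (k=0,j=0): S=119.9900, (K−S)⁺=0.0000, hold=2.6153 ⇒ V=2.6153 continue  boundary S*=-

price = 2.6153
boundary = - - - - - 71.8815 79.6385
tree:
2.6153
4.2016 0.9409
6.6140 1.6561 0.1849
10.1522 2.8827 0.3597 0.0000
15.0900 4.9487 0.6996 0.0000 0.0000
21.4985 8.3452 1.3607 0.0000 0.0000 0.0000
28.4999 13.7415 2.6465 0.0000 0.0000 0.0000 0.0000
34.8193 21.4985 5.1475 0.0000 0.0000 0.0000 0.0000 0.0000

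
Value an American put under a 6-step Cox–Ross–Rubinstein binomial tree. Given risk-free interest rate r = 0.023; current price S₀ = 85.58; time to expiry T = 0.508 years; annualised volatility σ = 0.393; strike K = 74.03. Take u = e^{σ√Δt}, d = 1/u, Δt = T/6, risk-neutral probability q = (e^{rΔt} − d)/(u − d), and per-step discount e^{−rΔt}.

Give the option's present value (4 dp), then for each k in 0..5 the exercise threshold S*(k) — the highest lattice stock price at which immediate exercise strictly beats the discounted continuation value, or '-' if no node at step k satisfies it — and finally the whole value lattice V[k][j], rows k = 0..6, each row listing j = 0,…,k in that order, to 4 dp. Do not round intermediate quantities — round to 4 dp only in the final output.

Δt=0.08467, u=1.12115, d=0.89194, q=0.47995, disc=e^(-rΔt)=0.99805
k=6 terminal: V=max(K-S,0) → 30.9382 19.8648 5.9458 0.0000 0.0000 0.0000 0.0000
k=5: j=0 S=48.3122 intr=25.7178 cont=25.5737 V=25.7178[EX]; j=1 S=60.7272 intr=13.3028 cont=13.1588 V=13.3028[EX]; j=2 S=76.3325 intr=0.0000 cont=3.0861 V=3.0861[hold]; j=3 S=95.9479 intr=0.0000 cont=0.0000 V=0.0000[hold]; j=4 S=120.6039 intr=0.0000 cont=0.0000 V=0.0000[hold]; j=5 S=151.5959 intr=0.0000 cont=0.0000 V=0.0000[hold]  S*(5)=60.7272
k=4: j=0 S=54.1652 intr=19.8648 cont=19.7208 V=19.8648[EX]; j=1 S=68.0842 intr=5.9458 cont=8.3830 V=8.3830[hold]; j=2 S=85.5800 intr=0.0000 cont=1.6018 V=1.6018[hold]; j=3 S=107.5718 intr=0.0000 cont=0.0000 V=0.0000[hold]; j=4 S=135.2148 intr=0.0000 cont=0.0000 V=0.0000[hold]  S*(4)=54.1652
k=3: j=0 S=60.7272 intr=13.3028 cont=14.3262 V=14.3262[hold]; j=1 S=76.3325 intr=0.0000 cont=5.1184 V=5.1184[hold]; j=2 S=95.9479 intr=0.0000 cont=0.8314 V=0.8314[hold]; j=3 S=120.6039 intr=0.0000 cont=0.0000 V=0.0000[hold]  S*(3)=-
k=2: j=0 S=68.0842 intr=5.9458 cont=9.8877 V=9.8877[hold]; j=1 S=85.5800 intr=0.0000 cont=3.0549 V=3.0549[hold]; j=2 S=107.5718 intr=0.0000 cont=0.4315 V=0.4315[hold]  S*(2)=-
k=1: j=0 S=76.3325 intr=0.0000 cont=6.5955 V=6.5955[hold]; j=1 S=95.9479 intr=0.0000 cont=1.7923 V=1.7923[hold]  S*(1)=-
k=0: j=0 S=85.5800 intr=0.0000 cont=4.2819 V=4.2819[hold]  S*(0)=-

price = 4.2819
boundary = - - - - 54.1652 60.7272
tree:
4.2819
6.5955 1.7923
9.8877 3.0549 0.4315
14.3262 5.1184 0.8314 0.0000
19.8648 8.3830 1.6018 0.0000 0.0000
25.7178 13.3028 3.0861 0.0000 0.0000 0.0000
30.9382 19.8648 5.9458 0.0000 0.0000 0.0000 0.0000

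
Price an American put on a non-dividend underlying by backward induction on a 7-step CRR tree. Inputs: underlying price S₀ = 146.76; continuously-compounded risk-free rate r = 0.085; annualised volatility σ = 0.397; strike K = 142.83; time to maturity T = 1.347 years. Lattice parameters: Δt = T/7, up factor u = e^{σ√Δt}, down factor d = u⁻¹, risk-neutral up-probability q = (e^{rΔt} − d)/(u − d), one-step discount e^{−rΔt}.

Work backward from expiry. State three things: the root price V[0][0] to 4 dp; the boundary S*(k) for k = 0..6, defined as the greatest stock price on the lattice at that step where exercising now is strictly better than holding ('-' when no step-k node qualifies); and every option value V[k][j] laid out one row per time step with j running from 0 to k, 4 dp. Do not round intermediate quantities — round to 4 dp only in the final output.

Δt=0.19243, u=1.19023, d=0.84017, q=0.50368, disc=e^(-rΔt)=0.98378
k=7 terminal: V=max(K-S,0) → 99.4611 81.3910 55.7919 19.5266 0.0000 0.0000 0.0000 0.0000
k=6: j=0 S=51.6192 intr=91.2108 cont=88.8936 V=91.2108[EX]; j=1 S=73.1269 intr=69.7031 cont=67.3860 V=69.7031[EX]; j=2 S=103.5958 intr=39.2342 cont=36.9170 V=39.2342[EX]; j=3 S=146.7600 intr=0.0000 cont=9.5342 V=9.5342[hold]; j=4 S=207.9089 intr=0.0000 cont=0.0000 V=0.0000[hold]; j=5 S=294.5361 intr=0.0000 cont=0.0000 V=0.0000[hold]; j=6 S=417.2573 intr=0.0000 cont=0.0000 V=0.0000[hold]  S*(6)=103.5958
k=5: j=0 S=61.4390 intr=81.3910 cont=79.0738 V=81.3910[EX]; j=1 S=87.0381 intr=55.7919 cont=53.4747 V=55.7919[EX]; j=2 S=123.3034 intr=19.5266 cont=23.8811 V=23.8811[hold]; j=3 S=174.6789 intr=0.0000 cont=4.6553 V=4.6553[hold]; j=4 S=247.4605 intr=0.0000 cont=0.0000 V=0.0000[hold]; j=5 S=350.5671 intr=0.0000 cont=0.0000 V=0.0000[hold]  S*(5)=87.0381
k=4: j=0 S=73.1269 intr=69.7031 cont=67.3860 V=69.7031[EX]; j=1 S=103.5958 intr=39.2342 cont=39.0746 V=39.2342[EX]; j=2 S=146.7600 intr=0.0000 cont=13.9671 V=13.9671[hold]; j=3 S=207.9089 intr=0.0000 cont=2.2730 V=2.2730[hold]; j=4 S=294.5361 intr=0.0000 cont=0.0000 V=0.0000[hold]  S*(4)=103.5958
k=3: j=0 S=87.0381 intr=55.7919 cont=53.4747 V=55.7919[EX]; j=1 S=123.3034 intr=19.5266 cont=26.0776 V=26.0776[hold]; j=2 S=174.6789 intr=0.0000 cont=7.9460 V=7.9460[hold]; j=3 S=247.4605 intr=0.0000 cont=1.1098 V=1.1098[hold]  S*(3)=87.0381
k=2: j=0 S=103.5958 intr=39.2342 cont=40.1630 V=40.1630[hold]; j=1 S=146.7600 intr=0.0000 cont=16.6701 V=16.6701[hold]; j=2 S=207.9089 intr=0.0000 cont=4.4297 V=4.4297[hold]  S*(2)=-
k=1: j=0 S=123.3034 intr=19.5266 cont=27.8705 V=27.8705[hold]; j=1 S=174.6789 intr=0.0000 cont=10.3344 V=10.3344[hold]  S*(1)=-
k=0: j=0 S=146.7600 intr=0.0000 cont=18.7291 V=18.7291[hold]  S*(0)=-

price = 18.7291
boundary = - - - 87.0381 103.5958 87.0381 103.5958
tree:
18.7291
27.8705 10.3344
40.1630 16.6701 4.4297
55.7919 26.0776 7.9460 1.1098
69.7031 39.2342 13.9671 2.2730 0.0000
81.3910 55.7919 23.8811 4.6553 0.0000 0.0000
91.2108 69.7031 39.2342 9.5342 0.0000 0.0000 0.0000
99.4611 81.3910 55.7919 19.5266 0.0000 0.0000 0.0000 0.0000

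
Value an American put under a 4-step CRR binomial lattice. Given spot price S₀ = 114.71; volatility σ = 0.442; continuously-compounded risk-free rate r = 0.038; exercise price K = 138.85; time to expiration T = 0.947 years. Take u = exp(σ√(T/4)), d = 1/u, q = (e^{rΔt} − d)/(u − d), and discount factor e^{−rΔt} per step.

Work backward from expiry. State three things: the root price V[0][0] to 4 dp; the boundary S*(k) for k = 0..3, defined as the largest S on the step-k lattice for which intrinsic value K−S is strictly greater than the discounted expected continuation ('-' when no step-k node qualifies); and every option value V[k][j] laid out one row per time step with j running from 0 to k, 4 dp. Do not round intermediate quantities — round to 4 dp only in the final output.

Δt=0.23675, u=1.23994, d=0.80649, q=0.46729, disc=e^(-rΔt)=0.99104
k=4 terminal: V=max(K-S,0) → 90.3215 64.2396 24.1400 0.0000 0.0000
k=3: j=0 S=60.1725 intr=78.6775 cont=77.4339 V=78.6775[EX]; j=1 S=92.5125 intr=46.3375 cont=45.0940 V=46.3375[EX]; j=2 S=142.2336 intr=0.0000 cont=12.7445 V=12.7445[hold]; j=3 S=218.6776 intr=0.0000 cont=0.0000 V=0.0000[hold]  S*(3)=92.5125
k=2: j=0 S=74.6104 intr=64.2396 cont=62.9961 V=64.2396[EX]; j=1 S=114.7100 intr=24.1400 cont=30.3654 V=30.3654[hold]; j=2 S=176.3613 intr=0.0000 cont=6.7283 V=6.7283[hold]  S*(2)=74.6104
k=1: j=0 S=92.5125 intr=46.3375 cont=47.9770 V=47.9770[hold]; j=1 S=142.2336 intr=0.0000 cont=19.1470 V=19.1470[hold]  S*(1)=-
k=0: j=0 S=114.7100 intr=24.1400 cont=34.1960 V=34.1960[hold]  S*(0)=-

price = 34.1960
boundary = - - 74.6104 92.5125
tree:
34.1960
47.9770 19.1470
64.2396 30.3654 6.7283
78.6775 46.3375 12.7445 0.0000
90.3215 64.2396 24.1400 0.0000 0.0000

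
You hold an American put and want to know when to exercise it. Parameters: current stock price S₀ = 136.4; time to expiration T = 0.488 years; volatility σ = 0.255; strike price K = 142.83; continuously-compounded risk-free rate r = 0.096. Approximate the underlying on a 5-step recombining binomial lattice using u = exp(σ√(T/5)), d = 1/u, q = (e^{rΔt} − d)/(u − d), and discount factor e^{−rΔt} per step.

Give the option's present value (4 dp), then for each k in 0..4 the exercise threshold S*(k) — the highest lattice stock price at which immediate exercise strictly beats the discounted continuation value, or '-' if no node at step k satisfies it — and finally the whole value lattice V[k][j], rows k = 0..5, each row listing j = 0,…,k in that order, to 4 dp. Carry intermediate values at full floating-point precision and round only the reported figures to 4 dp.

Δt=0.09760, u=1.08292, d=0.92343, q=0.53911, disc=e^(-rΔt)=0.99067
k=5 terminal: V=max(K-S,0) → 51.2449 35.4259 16.8747 0.0000 0.0000 0.0000
k=4: j=0 S=99.1797 intr=43.6503 cont=42.3183 V=43.6503[EX]; j=1 S=116.3104 intr=26.5196 cont=25.1876 V=26.5196[EX]; j=2 S=136.4000 intr=6.4300 cont=7.7048 V=7.7048[hold]; j=3 S=159.9595 intr=0.0000 cont=0.0000 V=0.0000[hold]; j=4 S=187.5883 intr=0.0000 cont=0.0000 V=0.0000[hold]  S*(4)=116.3104
k=3: j=0 S=107.4041 intr=35.4259 cont=34.0939 V=35.4259[EX]; j=1 S=125.9553 intr=16.8747 cont=16.2235 V=16.8747[EX]; j=2 S=147.7108 intr=0.0000 cont=3.5179 V=3.5179[hold]; j=3 S=173.2240 intr=0.0000 cont=0.0000 V=0.0000[hold]  S*(3)=125.9553
k=2: j=0 S=116.3104 intr=26.5196 cont=25.1876 V=26.5196[EX]; j=1 S=136.4000 intr=6.4300 cont=9.5836 V=9.5836[hold]; j=2 S=159.9595 intr=0.0000 cont=1.6062 V=1.6062[hold]  S*(2)=116.3104
k=1: j=0 S=125.9553 intr=16.8747 cont=17.2270 V=17.2270[hold]; j=1 S=147.7108 intr=0.0000 cont=5.2336 V=5.2336[hold]  S*(1)=-
k=0: j=0 S=136.4000 intr=6.4300 cont=10.6608 V=10.6608[hold]  S*(0)=-

price = 10.6608
boundary = - - 116.3104 125.9553 116.3104
tree:
10.6608
17.2270 5.2336
26.5196 9.5836 1.6062
35.4259 16.8747 3.5179 0.0000
43.6503 26.5196 7.7048 0.0000 0.0000
51.2449 35.4259 16.8747 0.0000 0.0000 0.0000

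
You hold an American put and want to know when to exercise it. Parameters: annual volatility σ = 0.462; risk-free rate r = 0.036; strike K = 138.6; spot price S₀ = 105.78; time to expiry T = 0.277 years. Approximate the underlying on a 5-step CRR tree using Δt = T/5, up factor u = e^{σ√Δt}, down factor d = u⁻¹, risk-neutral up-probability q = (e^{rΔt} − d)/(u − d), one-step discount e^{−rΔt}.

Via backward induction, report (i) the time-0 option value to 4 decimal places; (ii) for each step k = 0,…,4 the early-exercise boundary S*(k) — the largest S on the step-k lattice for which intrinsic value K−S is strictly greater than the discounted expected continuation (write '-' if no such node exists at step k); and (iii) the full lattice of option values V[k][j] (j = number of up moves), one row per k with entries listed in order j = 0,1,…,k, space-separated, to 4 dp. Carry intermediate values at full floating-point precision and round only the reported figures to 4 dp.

Δt=0.05540, u=1.11487, d=0.89696, q=0.48200, disc=e^(-rΔt)=0.99801
k=5 terminal: V=max(K-S,0) → 77.1851 62.2647 43.7194 20.6686 0.0000 0.0000
k=4: j=0 S=68.4699 intr=70.1301 cont=69.8540 V=70.1301[EX]; j=1 S=85.1043 intr=53.4957 cont=53.2195 V=53.4957[EX]; j=2 S=105.7800 intr=32.8200 cont=32.5439 V=32.8200[EX]; j=3 S=131.4787 intr=7.1213 cont=10.6849 V=10.6849[hold]; j=4 S=163.4209 intr=0.0000 cont=0.0000 V=0.0000[hold]  S*(4)=105.7800
k=3: j=0 S=76.3353 intr=62.2647 cont=61.9885 V=62.2647[EX]; j=1 S=94.8806 intr=43.7194 cont=43.4432 V=43.7194[EX]; j=2 S=117.9314 intr=20.6686 cont=22.1067 V=22.1067[hold]; j=3 S=146.5823 intr=0.0000 cont=5.5237 V=5.5237[hold]  S*(3)=94.8806
k=2: j=0 S=85.1043 intr=53.4957 cont=53.2195 V=53.4957[EX]; j=1 S=105.7800 intr=32.8200 cont=33.2357 V=33.2357[hold]; j=2 S=131.4787 intr=7.1213 cont=14.0855 V=14.0855[hold]  S*(2)=85.1043
k=1: j=0 S=94.8806 intr=43.7194 cont=43.6432 V=43.7194[EX]; j=1 S=117.9314 intr=20.6686 cont=23.9574 V=23.9574[hold]  S*(1)=94.8806
k=0: j=0 S=105.7800 intr=32.8200 cont=34.1259 V=34.1259[hold]  S*(0)=-

price = 34.1259
boundary = - 94.8806 85.1043 94.8806 105.7800
tree:
34.1259
43.7194 23.9574
53.4957 33.2357 14.0855
62.2647 43.7194 22.1067 5.5237
70.1301 53.4957 32.8200 10.6849 0.0000
77.1851 62.2647 43.7194 20.6686 0.0000 0.0000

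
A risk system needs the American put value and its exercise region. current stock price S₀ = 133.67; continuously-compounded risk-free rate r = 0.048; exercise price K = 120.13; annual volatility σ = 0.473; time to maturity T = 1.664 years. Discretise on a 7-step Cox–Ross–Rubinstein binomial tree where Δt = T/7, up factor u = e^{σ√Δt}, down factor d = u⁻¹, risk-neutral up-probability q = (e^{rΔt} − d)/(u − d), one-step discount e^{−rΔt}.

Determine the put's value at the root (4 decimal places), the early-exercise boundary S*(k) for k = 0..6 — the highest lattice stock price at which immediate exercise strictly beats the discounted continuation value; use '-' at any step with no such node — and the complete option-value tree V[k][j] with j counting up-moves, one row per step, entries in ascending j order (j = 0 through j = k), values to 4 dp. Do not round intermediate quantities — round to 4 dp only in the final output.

Δt=0.23771  u=1.25938  d=0.79404  q=0.46726  discount=0.98865
step 7 (expiry): payoffs max(K−S,0) = 93.5259 77.9352 53.2080 13.9901 0.0000 0.0000 0.0000 0.0000
step 6: (k=6,j=0): S=33.5045, (K−S)⁺=86.6255, hold=85.2626 ⇒ V=86.6255 exercise | (k=6,j=1): S=53.1390, (K−S)⁺=66.9910, hold=65.6281 ⇒ V=66.9910 exercise | (k=6,j=2): S=84.2798, (K−S)⁺=35.8502, hold=34.4872 ⇒ V=35.8502 exercise | (k=6,j=3): S=133.6700, (K−S)⁺=0.0000, hold=7.3685 ⇒ V=7.3685 continue | (k=6,j=4): S=212.0041, (K−S)⁺=0.0000, hold=0.0000 ⇒ V=0.0000 continue | (k=6,j=5): S=336.2439, (K−S)⁺=0.0000, hold=0.0000 ⇒ V=0.0000 continue | (k=6,j=6): S=533.2914, (K−S)⁺=0.0000, hold=0.0000 ⇒ V=0.0000 continue  boundary S*=84.2798
step 5: (k=5,j=0): S=42.1948, (K−S)⁺=77.9352, hold=76.5723 ⇒ V=77.9352 exercise | (k=5,j=1): S=66.9220, (K−S)⁺=53.2080, hold=51.8451 ⇒ V=53.2080 exercise | (k=5,j=2): S=106.1399, (K−S)⁺=13.9901, hold=22.2860 ⇒ V=22.2860 continue | (k=5,j=3): S=168.3407, (K−S)⁺=0.0000, hold=3.8809 ⇒ V=3.8809 continue | (k=5,j=4): S=266.9926, (K−S)⁺=0.0000, hold=0.0000 ⇒ V=0.0000 continue | (k=5,j=5): S=423.4572, (K−S)⁺=0.0000, hold=0.0000 ⇒ V=0.0000 continue  boundary S*=66.9220
step 4: (k=4,j=0): S=53.1390, (K−S)⁺=66.9910, hold=65.6281 ⇒ V=66.9910 exercise | (k=4,j=1): S=84.2798, (K−S)⁺=35.8502, hold=38.3196 ⇒ V=38.3196 continue | (k=4,j=2): S=133.6700, (K−S)⁺=0.0000, hold=13.5308 ⇒ V=13.5308 continue | (k=4,j=3): S=212.0041, (K−S)⁺=0.0000, hold=2.0441 ⇒ V=2.0441 continue | (k=4,j=4): S=336.2439, (K−S)⁺=0.0000, hold=0.0000 ⇒ V=0.0000 continue  boundary S*=53.1390
step 3: (k=3,j=0): S=66.9220, (K−S)⁺=53.2080, hold=52.9859 ⇒ V=53.2080 exercise | (k=3,j=1): S=106.1399, (K−S)⁺=13.9901, hold=26.4334 ⇒ V=26.4334 continue | (k=3,j=2): S=168.3407, (K−S)⁺=0.0000, hold=8.0709 ⇒ V=8.0709 continue | (k=3,j=3): S=266.9926, (K−S)⁺=0.0000, hold=1.0766 ⇒ V=1.0766 continue  boundary S*=66.9220
step 2: (k=2,j=0): S=84.2798, (K−S)⁺=35.8502, hold=40.2356 ⇒ V=40.2356 continue | (k=2,j=1): S=133.6700, (K−S)⁺=0.0000, hold=17.6507 ⇒ V=17.6507 continue | (k=2,j=2): S=212.0041, (K−S)⁺=0.0000, hold=4.7482 ⇒ V=4.7482 continue  boundary S*=-
step 1: (k=1,j=0): S=106.1399, (K−S)⁺=13.9901, hold=29.3458 ⇒ V=29.3458 continue | (k=1,j=1): S=168.3407, (K−S)⁺=0.0000, hold=11.4900 ⇒ V=11.4900 continue  boundary S*=-
step 0: (k=0,j=0): S=133.6700, (K−S)⁺=0.0000, hold=20.7642 ⇒ V=20.7642 continue  boundary S*=-

price = 20.7642
boundary = - - - 66.9220 53.1390 66.9220 84.2798
tree:
20.7642
29.3458 11.4900
40.2356 17.6507 4.7482
53.2080 26.4334 8.0709 1.0766
66.9910 38.3196 13.5308 2.0441 0.0000
77.9352 53.2080 22.2860 3.8809 0.0000 0.0000
86.6255 66.9910 35.8502 7.3685 0.0000 0.0000 0.0000
93.5259 77.9352 53.2080 13.9901 0.0000 0.0000 0.0000 0.0000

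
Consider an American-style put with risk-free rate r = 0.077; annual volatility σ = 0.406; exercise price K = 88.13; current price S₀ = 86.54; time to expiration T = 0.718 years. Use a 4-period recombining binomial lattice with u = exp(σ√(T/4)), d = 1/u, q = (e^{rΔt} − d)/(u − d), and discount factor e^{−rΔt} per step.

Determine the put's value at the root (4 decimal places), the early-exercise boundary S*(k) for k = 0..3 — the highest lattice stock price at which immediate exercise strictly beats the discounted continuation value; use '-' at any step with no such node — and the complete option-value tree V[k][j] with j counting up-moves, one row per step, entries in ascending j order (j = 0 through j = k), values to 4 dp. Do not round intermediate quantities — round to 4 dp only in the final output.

Δt=0.17950, u=1.18769, d=0.84197, q=0.49736, disc=e^(-rΔt)=0.98627
k=4 terminal: V=max(K-S,0) → 44.6388 26.7807 1.5900 0.0000 0.0000
k=3: j=0 S=51.6542 intr=36.4758 cont=35.2661 V=36.4758[EX]; j=1 S=72.8640 intr=15.2660 cont=14.0563 V=15.2660[EX]; j=2 S=102.7829 intr=0.0000 cont=0.7882 V=0.7882[hold]; j=3 S=144.9867 intr=0.0000 cont=0.0000 V=0.0000[hold]  S*(3)=72.8640
k=2: j=0 S=61.3493 intr=26.7807 cont=25.5710 V=26.7807[EX]; j=1 S=86.5400 intr=1.5900 cont=7.9546 V=7.9546[hold]; j=2 S=122.0744 intr=0.0000 cont=0.3908 V=0.3908[hold]  S*(2)=61.3493
k=1: j=0 S=72.8640 intr=15.2660 cont=17.1783 V=17.1783[hold]; j=1 S=102.7829 intr=0.0000 cont=4.1351 V=4.1351[hold]  S*(1)=-
k=0: j=0 S=86.5400 intr=1.5900 cont=10.5444 V=10.5444[hold]  S*(0)=-

price = 10.5444
boundary = - - 61.3493 72.8640
tree:
10.5444
17.1783 4.1351
26.7807 7.9546 0.3908
36.4758 15.2660 0.7882 0.0000
44.6388 26.7807 1.5900 0.0000 0.0000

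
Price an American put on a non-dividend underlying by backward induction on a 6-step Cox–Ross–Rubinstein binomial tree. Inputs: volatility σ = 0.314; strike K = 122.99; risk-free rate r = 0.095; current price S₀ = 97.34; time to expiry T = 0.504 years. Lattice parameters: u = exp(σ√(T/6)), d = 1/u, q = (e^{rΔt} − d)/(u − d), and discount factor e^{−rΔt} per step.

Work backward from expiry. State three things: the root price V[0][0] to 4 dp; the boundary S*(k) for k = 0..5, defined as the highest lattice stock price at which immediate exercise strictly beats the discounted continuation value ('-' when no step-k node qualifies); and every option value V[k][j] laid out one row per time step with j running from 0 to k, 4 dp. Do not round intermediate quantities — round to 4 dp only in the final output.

price = 25.6500
boundary = 97.3400 88.8726 97.3400 88.8726 97.3400 106.6141
tree:
25.6500
34.1174 17.7325
41.8482 25.6500 10.7324
48.9065 34.1174 16.9946 5.1451
55.3509 41.8482 25.6500 9.3053 1.4028
61.2346 48.9065 34.1174 16.3759 2.9535 0.0000
66.6066 55.3509 41.8482 25.6500 6.2182 0.0000 0.0000

params: Δt=0.08400 u=1.09528 d=0.91301 q=0.52122 e^(-rΔt)=0.99205
t_6 payoffs: 66.6066 55.3509 41.8482 25.6500 6.2182 0.0000 0.0000
t_5: node(5,0) S=61.7554 payoff=61.2346 vs cont=60.2571 → 61.2346 [stop]  node(5,1) S=74.0835 payoff=48.9065 vs cont=47.9290 → 48.9065 [stop]  node(5,2) S=88.8726 payoff=34.1174 vs cont=33.1398 → 34.1174 [stop]  node(5,3) S=106.6141 payoff=16.3759 vs cont=15.3983 → 16.3759 [stop]  node(5,4) S=127.8973 payoff=0.0000 vs cont=2.9535 → 2.9535 [wait]  node(5,5) S=153.4292 payoff=0.0000 vs cont=0.0000 → 0.0000 [wait]  ⇒ S*(5)=106.6141
t_4: node(4,0) S=67.6391 payoff=55.3509 vs cont=54.3733 → 55.3509 [stop]  node(4,1) S=81.1418 payoff=41.8482 vs cont=40.8706 → 41.8482 [stop]  node(4,2) S=97.3400 payoff=25.6500 vs cont=24.6724 → 25.6500 [stop]  node(4,3) S=116.7718 payoff=6.2182 vs cont=9.3053 → 9.3053 [wait]  node(4,4) S=140.0828 payoff=0.0000 vs cont=1.4028 → 1.4028 [wait]  ⇒ S*(4)=97.3400
t_3: node(3,0) S=74.0835 payoff=48.9065 vs cont=47.9290 → 48.9065 [stop]  node(3,1) S=88.8726 payoff=34.1174 vs cont=33.1398 → 34.1174 [stop]  node(3,2) S=106.6141 payoff=16.3759 vs cont=16.9946 → 16.9946 [wait]  node(3,3) S=127.8973 payoff=0.0000 vs cont=5.1451 → 5.1451 [wait]  ⇒ S*(3)=88.8726
t_2: node(2,0) S=81.1418 payoff=41.8482 vs cont=40.8706 → 41.8482 [stop]  node(2,1) S=97.3400 payoff=25.6500 vs cont=24.9924 → 25.6500 [stop]  node(2,2) S=116.7718 payoff=6.2182 vs cont=10.7324 → 10.7324 [wait]  ⇒ S*(2)=97.3400
t_1: node(1,0) S=88.8726 payoff=34.1174 vs cont=33.1398 → 34.1174 [stop]  node(1,1) S=106.6141 payoff=16.3759 vs cont=17.7325 → 17.7325 [wait]  ⇒ S*(1)=88.8726
t_0: node(0,0) S=97.3400 payoff=25.6500 vs cont=25.3739 → 25.6500 [stop]  ⇒ S*(0)=97.3400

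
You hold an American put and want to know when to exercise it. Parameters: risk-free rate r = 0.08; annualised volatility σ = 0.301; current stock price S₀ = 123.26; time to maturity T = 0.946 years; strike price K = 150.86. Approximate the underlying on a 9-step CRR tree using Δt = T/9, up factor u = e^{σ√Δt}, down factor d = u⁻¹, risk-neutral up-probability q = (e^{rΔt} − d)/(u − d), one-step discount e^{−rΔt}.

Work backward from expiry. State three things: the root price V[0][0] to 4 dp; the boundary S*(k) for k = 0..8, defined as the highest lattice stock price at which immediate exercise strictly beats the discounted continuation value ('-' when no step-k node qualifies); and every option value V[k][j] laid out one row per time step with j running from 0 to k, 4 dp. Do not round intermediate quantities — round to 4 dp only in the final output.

price = 29.0457
boundary = - 111.7997 101.4050 111.7997 101.4050 111.7997 123.2600 111.7997 123.2600
tree:
29.0457
39.0603 20.2304
49.4550 28.5614 12.8331
58.8833 39.0603 19.2891 7.0543
67.4349 49.4550 28.0041 11.5204 3.0270
75.1915 58.8833 39.0603 18.2058 5.5075 0.7757
82.2269 67.4349 49.4550 27.6000 9.7895 1.6257 0.0000
88.6081 75.1915 58.8833 39.0603 16.8430 3.4071 0.0000 0.0000
94.3961 82.2269 67.4349 49.4550 27.6000 7.1406 0.0000 0.0000 0.0000
99.6459 88.6081 75.1915 58.8833 39.0603 14.9650 0.0000 0.0000 0.0000 0.0000

Δt=0.10511, u=1.10251, d=0.90702, q=0.51882, disc=e^(-rΔt)=0.99163
k=9 terminal: V=max(K-S,0) → 99.6459 88.6081 75.1915 58.8833 39.0603 14.9650 0.0000 0.0000 0.0000 0.0000
k=8: j=0 S=56.4639 intr=94.3961 cont=93.1328 V=94.3961[EX]; j=1 S=68.6331 intr=82.2269 cont=80.9636 V=82.2269[EX]; j=2 S=83.4251 intr=67.4349 cont=66.1717 V=67.4349[EX]; j=3 S=101.4050 intr=49.4550 cont=48.1917 V=49.4550[EX]; j=4 S=123.2600 intr=27.6000 cont=26.3368 V=27.6000[EX]; j=5 S=149.8252 intr=1.0348 cont=7.1406 V=7.1406[hold]; j=6 S=182.1158 intr=0.0000 cont=0.0000 V=0.0000[hold]; j=7 S=221.3658 intr=0.0000 cont=0.0000 V=0.0000[hold]; j=8 S=269.0749 intr=0.0000 cont=0.0000 V=0.0000[hold]  S*(8)=123.2600
k=7: j=0 S=62.2519 intr=88.6081 cont=87.3449 V=88.6081[EX]; j=1 S=75.6685 intr=75.1915 cont=73.9282 V=75.1915[EX]; j=2 S=91.9767 intr=58.8833 cont=57.6200 V=58.8833[EX]; j=3 S=111.7997 intr=39.0603 cont=37.7970 V=39.0603[EX]; j=4 S=135.8950 intr=14.9650 cont=16.8430 V=16.8430[hold]; j=5 S=165.1834 intr=0.0000 cont=3.4071 V=3.4071[hold]; j=6 S=200.7840 intr=0.0000 cont=0.0000 V=0.0000[hold]; j=7 S=244.0573 intr=0.0000 cont=0.0000 V=0.0000[hold]  S*(7)=111.7997
k=6: j=0 S=68.6331 intr=82.2269 cont=80.9636 V=82.2269[EX]; j=1 S=83.4251 intr=67.4349 cont=66.1717 V=67.4349[EX]; j=2 S=101.4050 intr=49.4550 cont=48.1917 V=49.4550[EX]; j=3 S=123.2600 intr=27.6000 cont=27.3030 V=27.6000[EX]; j=4 S=149.8252 intr=1.0348 cont=9.7895 V=9.7895[hold]; j=5 S=182.1158 intr=0.0000 cont=1.6257 V=1.6257[hold]; j=6 S=221.3658 intr=0.0000 cont=0.0000 V=0.0000[hold]  S*(6)=123.2600
k=5: j=0 S=75.6685 intr=75.1915 cont=73.9282 V=75.1915[EX]; j=1 S=91.9767 intr=58.8833 cont=57.6200 V=58.8833[EX]; j=2 S=111.7997 intr=39.0603 cont=37.7970 V=39.0603[EX]; j=3 S=135.8950 intr=14.9650 cont=18.2058 V=18.2058[hold]; j=4 S=165.1834 intr=0.0000 cont=5.5075 V=5.5075[hold]; j=5 S=200.7840 intr=0.0000 cont=0.7757 V=0.7757[hold]  S*(5)=111.7997
k=4: j=0 S=83.4251 intr=67.4349 cont=66.1717 V=67.4349[EX]; j=1 S=101.4050 intr=49.4550 cont=48.1917 V=49.4550[EX]; j=2 S=123.2600 intr=27.6000 cont=28.0041 V=28.0041[hold]; j=3 S=149.8252 intr=1.0348 cont=11.5204 V=11.5204[hold]; j=4 S=182.1158 intr=0.0000 cont=3.0270 V=3.0270[hold]  S*(4)=101.4050
k=3: j=0 S=91.9767 intr=58.8833 cont=57.6200 V=58.8833[EX]; j=1 S=111.7997 intr=39.0603 cont=38.0049 V=39.0603[EX]; j=2 S=135.8950 intr=14.9650 cont=19.2891 V=19.2891[hold]; j=3 S=165.1834 intr=0.0000 cont=7.0543 V=7.0543[hold]  S*(3)=111.7997
k=2: j=0 S=101.4050 intr=49.4550 cont=48.1917 V=49.4550[EX]; j=1 S=123.2600 intr=27.6000 cont=28.5614 V=28.5614[hold]; j=2 S=149.8252 intr=1.0348 cont=12.8331 V=12.8331[hold]  S*(2)=101.4050
k=1: j=0 S=111.7997 intr=39.0603 cont=38.2916 V=39.0603[EX]; j=1 S=135.8950 intr=14.9650 cont=20.2304 V=20.2304[hold]  S*(1)=111.7997
k=0: j=0 S=123.2600 intr=27.6000 cont=29.0457 V=29.0457[hold]  S*(0)=-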